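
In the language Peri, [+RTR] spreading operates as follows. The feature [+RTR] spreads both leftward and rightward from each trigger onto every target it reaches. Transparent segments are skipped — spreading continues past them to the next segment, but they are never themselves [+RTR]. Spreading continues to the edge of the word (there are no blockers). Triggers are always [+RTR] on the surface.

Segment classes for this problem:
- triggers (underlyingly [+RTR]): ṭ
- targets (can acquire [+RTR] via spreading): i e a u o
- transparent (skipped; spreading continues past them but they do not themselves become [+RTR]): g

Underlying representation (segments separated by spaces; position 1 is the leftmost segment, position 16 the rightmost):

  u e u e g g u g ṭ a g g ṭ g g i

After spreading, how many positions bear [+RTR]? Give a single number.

From /ṭ/ at 9 rightward: 10 /a/ → [+RTR]; 11 /g/ transparent; 12 /g/ transparent; 13 /ṭ/ is itself a trigger — this domain ends here.
From /ṭ/ at 9 leftward: 8 /g/ transparent; 7 /u/ → [+RTR]; 6 /g/ transparent; 5 /g/ transparent; 4 /e/ → [+RTR]; 3 /u/ → [+RTR]; 2 /e/ → [+RTR]; 1 /u/ → [+RTR]; word edge.
From /ṭ/ at 13 rightward: 14 /g/ transparent; 15 /g/ transparent; 16 /i/ → [+RTR]; word edge.
From /ṭ/ at 13 leftward: 12 /g/ transparent; 11 /g/ transparent; 10 /a/ → [+RTR]; 9 /ṭ/ is itself a trigger — this domain ends here.
[+RTR] positions on the surface: 1 2 3 4 7 9 10 13 16.

9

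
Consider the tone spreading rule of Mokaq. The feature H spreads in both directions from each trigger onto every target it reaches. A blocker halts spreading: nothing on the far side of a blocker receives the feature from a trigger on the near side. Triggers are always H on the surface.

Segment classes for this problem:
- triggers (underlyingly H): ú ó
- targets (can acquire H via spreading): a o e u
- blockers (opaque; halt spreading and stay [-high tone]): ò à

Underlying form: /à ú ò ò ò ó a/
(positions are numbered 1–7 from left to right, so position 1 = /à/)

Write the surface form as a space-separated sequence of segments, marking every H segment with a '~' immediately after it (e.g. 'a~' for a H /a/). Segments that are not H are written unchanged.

From /ú/ at 2 rightward: 3 /ò/ blocks.
From /ú/ at 2 leftward: 1 /à/ blocks.
From /ó/ at 6 rightward: 7 /a/ → H; word edge.
From /ó/ at 6 leftward: 5 /ò/ blocks.
H positions on the surface: 2 6 7.

à ú~ ò ò ò ó~ a~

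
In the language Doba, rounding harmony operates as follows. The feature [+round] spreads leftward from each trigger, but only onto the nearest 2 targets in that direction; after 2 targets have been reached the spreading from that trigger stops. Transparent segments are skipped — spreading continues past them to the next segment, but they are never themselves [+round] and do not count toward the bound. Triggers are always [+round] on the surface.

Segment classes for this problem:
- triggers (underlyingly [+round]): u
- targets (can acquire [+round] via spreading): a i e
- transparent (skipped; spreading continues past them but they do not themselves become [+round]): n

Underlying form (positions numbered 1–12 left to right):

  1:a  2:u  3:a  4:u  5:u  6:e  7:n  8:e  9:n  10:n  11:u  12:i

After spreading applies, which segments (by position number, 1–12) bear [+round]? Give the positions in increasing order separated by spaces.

From /u/ at 2 leftward: 1 /a/ → [+round]; word edge.
From /u/ at 4 leftward: 3 /a/ → [+round]; 2 /u/ is itself a trigger — this domain ends here.
From /u/ at 5 leftward: 4 /u/ is itself a trigger — this domain ends here.
From /u/ at 11 leftward: 10 /n/ transparent; 9 /n/ transparent; 8 /e/ → [+round]; 7 /n/ transparent; 6 /e/ → [+round]; bound reached.
Target with no active source: position 12 stays [-round].

1 2 3 4 5 6 8 11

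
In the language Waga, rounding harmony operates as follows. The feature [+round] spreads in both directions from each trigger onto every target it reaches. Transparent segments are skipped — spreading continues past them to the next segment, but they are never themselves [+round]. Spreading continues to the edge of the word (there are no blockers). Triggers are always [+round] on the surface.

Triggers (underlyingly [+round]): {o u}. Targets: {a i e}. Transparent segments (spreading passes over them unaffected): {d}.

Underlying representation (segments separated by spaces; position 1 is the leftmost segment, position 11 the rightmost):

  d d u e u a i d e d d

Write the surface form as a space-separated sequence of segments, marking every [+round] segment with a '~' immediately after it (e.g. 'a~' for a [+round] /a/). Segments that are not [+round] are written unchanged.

From /u/ at 3 rightward: 4 /e/ → [+round]; 5 /u/ is itself a trigger — this domain ends here.
From /u/ at 3 leftward: 2 /d/ transparent; 1 /d/ transparent; word edge.
From /u/ at 5 rightward: 6 /a/ → [+round]; 7 /i/ → [+round]; 8 /d/ transparent; 9 /e/ → [+round]; 10 /d/ transparent; 11 /d/ transparent; word edge.
From /u/ at 5 leftward: 4 /e/ → [+round]; 3 /u/ is itself a trigger — this domain ends here.
[+round] positions on the surface: 3 4 5 6 7 9.

d d u~ e~ u~ a~ i~ d e~ d d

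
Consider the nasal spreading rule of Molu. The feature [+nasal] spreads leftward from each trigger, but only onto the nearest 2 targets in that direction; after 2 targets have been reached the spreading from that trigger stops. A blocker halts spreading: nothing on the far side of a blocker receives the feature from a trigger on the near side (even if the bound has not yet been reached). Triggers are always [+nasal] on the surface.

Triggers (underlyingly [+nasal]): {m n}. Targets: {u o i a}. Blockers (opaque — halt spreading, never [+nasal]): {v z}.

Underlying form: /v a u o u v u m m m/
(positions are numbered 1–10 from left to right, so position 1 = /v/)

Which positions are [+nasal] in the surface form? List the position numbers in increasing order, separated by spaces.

From /m/ at 8 leftward: 7 /u/ → [+nasal]; 6 /v/ blocks.
From /m/ at 9 leftward: 8 /m/ is itself a trigger — this domain ends here.
From /m/ at 10 leftward: 9 /m/ is itself a trigger — this domain ends here.
Targets with no active source: positions 2 3 4 5 stay [-nasal].

7 8 9 10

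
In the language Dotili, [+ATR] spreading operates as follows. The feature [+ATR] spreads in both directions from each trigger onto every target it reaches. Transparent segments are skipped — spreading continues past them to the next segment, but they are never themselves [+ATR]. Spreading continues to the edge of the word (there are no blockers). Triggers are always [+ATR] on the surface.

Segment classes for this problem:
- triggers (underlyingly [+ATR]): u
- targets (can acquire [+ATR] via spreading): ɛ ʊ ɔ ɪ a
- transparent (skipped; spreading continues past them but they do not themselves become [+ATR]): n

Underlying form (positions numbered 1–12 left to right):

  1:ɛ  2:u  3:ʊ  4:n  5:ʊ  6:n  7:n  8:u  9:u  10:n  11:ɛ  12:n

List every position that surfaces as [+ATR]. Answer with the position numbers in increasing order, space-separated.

1 2 3 5 8 9 11

From /u/ at 2 rightward: 3 /ʊ/ → [+ATR]; 4 /n/ transparent; 5 /ʊ/ → [+ATR]; 6 /n/ transparent; 7 /n/ transparent; 8 /u/ is itself a trigger — this domain ends here.
From /u/ at 2 leftward: 1 /ɛ/ → [+ATR]; word edge.
From /u/ at 8 rightward: 9 /u/ is itself a trigger — this domain ends here.
From /u/ at 8 leftward: 7 /n/ transparent; 6 /n/ transparent; 5 /ʊ/ → [+ATR]; 4 /n/ transparent; 3 /ʊ/ → [+ATR]; 2 /u/ is itself a trigger — this domain ends here.
From /u/ at 9 rightward: 10 /n/ transparent; 11 /ɛ/ → [+ATR]; 12 /n/ transparent; word edge.
From /u/ at 9 leftward: 8 /u/ is itself a trigger — this domain ends here.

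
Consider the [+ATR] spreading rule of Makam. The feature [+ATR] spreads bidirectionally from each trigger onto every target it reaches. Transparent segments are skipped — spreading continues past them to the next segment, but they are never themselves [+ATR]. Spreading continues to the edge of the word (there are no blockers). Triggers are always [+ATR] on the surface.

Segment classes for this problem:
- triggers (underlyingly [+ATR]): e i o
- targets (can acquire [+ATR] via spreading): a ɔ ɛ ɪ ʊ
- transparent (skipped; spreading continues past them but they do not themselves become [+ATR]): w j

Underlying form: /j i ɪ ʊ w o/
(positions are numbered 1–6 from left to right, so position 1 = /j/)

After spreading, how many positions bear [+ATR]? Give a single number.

4

From /i/ at 2 rightward: 3 /ɪ/ → [+ATR]; 4 /ʊ/ → [+ATR]; 5 /w/ transparent; 6 /o/ is itself a trigger — this domain ends here.
From /i/ at 2 leftward: 1 /j/ transparent; word edge.
From /o/ at 6 rightward: word edge.
From /o/ at 6 leftward: 5 /w/ transparent; 4 /ʊ/ → [+ATR]; 3 /ɪ/ → [+ATR]; 2 /i/ is itself a trigger — this domain ends here.
[+ATR] positions on the surface: 2 3 4 6.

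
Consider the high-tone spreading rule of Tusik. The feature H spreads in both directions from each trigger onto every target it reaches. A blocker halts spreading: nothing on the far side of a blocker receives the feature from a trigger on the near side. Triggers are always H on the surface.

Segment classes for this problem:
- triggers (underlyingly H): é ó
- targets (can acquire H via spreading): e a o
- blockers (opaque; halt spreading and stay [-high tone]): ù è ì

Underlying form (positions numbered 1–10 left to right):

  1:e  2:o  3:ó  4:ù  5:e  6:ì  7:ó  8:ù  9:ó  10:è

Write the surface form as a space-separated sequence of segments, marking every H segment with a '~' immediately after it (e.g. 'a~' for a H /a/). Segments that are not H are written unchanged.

From /ó/ at 3 rightward: 4 /ù/ blocks.
From /ó/ at 3 leftward: 2 /o/ → H; 1 /e/ → H; word edge.
From /ó/ at 7 rightward: 8 /ù/ blocks.
From /ó/ at 7 leftward: 6 /ì/ blocks.
From /ó/ at 9 rightward: 10 /è/ blocks.
From /ó/ at 9 leftward: 8 /ù/ blocks.
Target with no active source: position 5 stays [-high tone].
H positions on the surface: 1 2 3 7 9.

e~ o~ ó~ ù e ì ó~ ù ó~ è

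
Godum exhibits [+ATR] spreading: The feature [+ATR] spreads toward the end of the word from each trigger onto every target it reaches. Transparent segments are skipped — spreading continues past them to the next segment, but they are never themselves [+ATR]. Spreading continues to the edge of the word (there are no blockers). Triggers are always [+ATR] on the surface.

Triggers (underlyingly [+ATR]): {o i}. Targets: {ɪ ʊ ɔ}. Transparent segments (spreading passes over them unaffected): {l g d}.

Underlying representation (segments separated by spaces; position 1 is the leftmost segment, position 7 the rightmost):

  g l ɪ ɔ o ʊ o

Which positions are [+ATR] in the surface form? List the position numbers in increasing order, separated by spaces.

From /o/ at 5 rightward: 6 /ʊ/ → [+ATR]; 7 /o/ is itself a trigger — this domain ends here.
From /o/ at 7 rightward: word edge.
Targets with no active source: positions 3 4 stay [-ATR].

5 6 7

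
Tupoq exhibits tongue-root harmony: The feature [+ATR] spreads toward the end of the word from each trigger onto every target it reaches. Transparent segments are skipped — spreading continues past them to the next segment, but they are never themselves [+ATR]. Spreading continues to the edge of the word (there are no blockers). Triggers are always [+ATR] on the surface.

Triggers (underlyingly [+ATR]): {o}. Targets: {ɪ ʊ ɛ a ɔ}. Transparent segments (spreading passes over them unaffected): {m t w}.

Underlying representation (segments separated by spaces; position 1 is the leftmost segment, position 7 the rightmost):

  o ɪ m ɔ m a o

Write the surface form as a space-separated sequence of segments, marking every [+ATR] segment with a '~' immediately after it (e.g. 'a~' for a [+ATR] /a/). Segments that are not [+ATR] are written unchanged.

From /o/ at 1 rightward: 2 /ɪ/ → [+ATR]; 3 /m/ transparent; 4 /ɔ/ → [+ATR]; 5 /m/ transparent; 6 /a/ → [+ATR]; 7 /o/ is itself a trigger — this domain ends here.
From /o/ at 7 rightward: word edge.
[+ATR] positions on the surface: 1 2 4 6 7.

o~ ɪ~ m ɔ~ m a~ o~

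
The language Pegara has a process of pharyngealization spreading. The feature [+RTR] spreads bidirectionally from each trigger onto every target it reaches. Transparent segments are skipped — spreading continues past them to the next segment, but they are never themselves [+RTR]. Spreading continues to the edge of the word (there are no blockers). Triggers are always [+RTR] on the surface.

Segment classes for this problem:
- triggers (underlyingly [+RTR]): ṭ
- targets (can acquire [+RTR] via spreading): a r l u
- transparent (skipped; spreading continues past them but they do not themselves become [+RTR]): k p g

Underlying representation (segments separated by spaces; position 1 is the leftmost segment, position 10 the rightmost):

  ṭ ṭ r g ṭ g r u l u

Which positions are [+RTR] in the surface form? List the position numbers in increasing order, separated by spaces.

From /ṭ/ at 1 rightward: 2 /ṭ/ is itself a trigger — this domain ends here.
From /ṭ/ at 1 leftward: word edge.
From /ṭ/ at 2 rightward: 3 /r/ → [+RTR]; 4 /g/ transparent; 5 /ṭ/ is itself a trigger — this domain ends here.
From /ṭ/ at 2 leftward: 1 /ṭ/ is itself a trigger — this domain ends here.
From /ṭ/ at 5 rightward: 6 /g/ transparent; 7 /r/ → [+RTR]; 8 /u/ → [+RTR]; 9 /l/ → [+RTR]; 10 /u/ → [+RTR]; word edge.
From /ṭ/ at 5 leftward: 4 /g/ transparent; 3 /r/ → [+RTR]; 2 /ṭ/ is itself a trigger — this domain ends here.

1 2 3 5 7 8 9 10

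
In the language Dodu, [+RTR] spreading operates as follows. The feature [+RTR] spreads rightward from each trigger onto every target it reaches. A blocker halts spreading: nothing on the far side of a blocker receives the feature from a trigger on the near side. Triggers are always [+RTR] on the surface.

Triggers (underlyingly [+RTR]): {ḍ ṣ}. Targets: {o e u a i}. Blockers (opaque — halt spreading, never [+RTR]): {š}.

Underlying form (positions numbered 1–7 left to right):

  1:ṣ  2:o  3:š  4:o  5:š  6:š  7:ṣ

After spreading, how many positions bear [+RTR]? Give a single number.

3

From /ṣ/ at 1 rightward: 2 /o/ → [+RTR]; 3 /š/ blocks.
From /ṣ/ at 7 rightward: word edge.
Target with no active source: position 4 stays [-emphatic].
[+RTR] positions on the surface: 1 2 7.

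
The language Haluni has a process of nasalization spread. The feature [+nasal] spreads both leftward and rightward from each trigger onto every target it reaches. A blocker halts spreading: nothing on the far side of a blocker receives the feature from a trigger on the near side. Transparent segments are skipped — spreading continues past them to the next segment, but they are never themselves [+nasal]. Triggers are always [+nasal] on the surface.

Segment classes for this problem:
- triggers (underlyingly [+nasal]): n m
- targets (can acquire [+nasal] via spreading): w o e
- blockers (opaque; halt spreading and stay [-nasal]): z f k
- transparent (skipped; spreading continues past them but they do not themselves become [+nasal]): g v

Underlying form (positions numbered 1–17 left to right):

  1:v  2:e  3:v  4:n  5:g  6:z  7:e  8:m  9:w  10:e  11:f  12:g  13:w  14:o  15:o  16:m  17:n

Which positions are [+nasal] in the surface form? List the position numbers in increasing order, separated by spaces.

2 4 7 8 9 10 13 14 15 16 17

From /n/ at 4 rightward: 5 /g/ transparent; 6 /z/ blocks.
From /n/ at 4 leftward: 3 /v/ transparent; 2 /e/ → [+nasal]; 1 /v/ transparent; word edge.
From /m/ at 8 rightward: 9 /w/ → [+nasal]; 10 /e/ → [+nasal]; 11 /f/ blocks.
From /m/ at 8 leftward: 7 /e/ → [+nasal]; 6 /z/ blocks.
From /m/ at 16 rightward: 17 /n/ is itself a trigger — this domain ends here.
From /m/ at 16 leftward: 15 /o/ → [+nasal]; 14 /o/ → [+nasal]; 13 /w/ → [+nasal]; 12 /g/ transparent; 11 /f/ blocks.
From /n/ at 17 rightward: word edge.
From /n/ at 17 leftward: 16 /m/ is itself a trigger — this domain ends here.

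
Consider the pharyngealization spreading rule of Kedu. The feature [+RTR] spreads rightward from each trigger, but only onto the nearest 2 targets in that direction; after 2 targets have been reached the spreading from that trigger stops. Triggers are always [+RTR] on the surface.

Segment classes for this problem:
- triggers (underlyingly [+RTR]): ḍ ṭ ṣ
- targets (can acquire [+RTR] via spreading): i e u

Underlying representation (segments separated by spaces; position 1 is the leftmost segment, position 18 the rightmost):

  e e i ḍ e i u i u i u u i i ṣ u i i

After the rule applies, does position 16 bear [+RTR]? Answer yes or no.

From /ḍ/ at 4 rightward: 5 /e/ → [+RTR]; 6 /i/ → [+RTR]; bound reached.
From /ṣ/ at 15 rightward: 16 /u/ → [+RTR]; 17 /i/ → [+RTR]; bound reached.
Targets with no active source: positions 1 2 3 7 8 9 10 11 12 13 14 18 stay [-emphatic].
[+RTR] positions on the surface: 4 5 6 15 16 17.

yes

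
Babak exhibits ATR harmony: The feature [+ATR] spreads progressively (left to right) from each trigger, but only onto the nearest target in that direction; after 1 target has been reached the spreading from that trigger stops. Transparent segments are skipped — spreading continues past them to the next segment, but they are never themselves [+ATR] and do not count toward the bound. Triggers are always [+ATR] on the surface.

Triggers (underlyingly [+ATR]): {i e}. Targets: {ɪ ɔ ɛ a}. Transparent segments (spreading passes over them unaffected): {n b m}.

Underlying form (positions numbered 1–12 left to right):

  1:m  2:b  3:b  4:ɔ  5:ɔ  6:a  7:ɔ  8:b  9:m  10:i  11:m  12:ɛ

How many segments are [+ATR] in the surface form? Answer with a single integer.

2

From /i/ at 10 rightward: 11 /m/ transparent; 12 /ɛ/ → [+ATR]; bound reached.
Targets with no active source: positions 4 5 6 7 stay [-ATR].
[+ATR] positions on the surface: 10 12.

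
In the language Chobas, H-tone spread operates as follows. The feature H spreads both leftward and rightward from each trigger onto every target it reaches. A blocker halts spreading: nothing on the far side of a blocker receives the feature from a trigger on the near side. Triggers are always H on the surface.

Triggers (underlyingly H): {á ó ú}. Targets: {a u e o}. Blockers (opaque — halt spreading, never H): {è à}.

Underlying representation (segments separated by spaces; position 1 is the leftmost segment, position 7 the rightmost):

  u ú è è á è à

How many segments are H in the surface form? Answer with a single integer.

3

From /ú/ at 2 rightward: 3 /è/ blocks.
From /ú/ at 2 leftward: 1 /u/ → H; word edge.
From /á/ at 5 rightward: 6 /è/ blocks.
From /á/ at 5 leftward: 4 /è/ blocks.
H positions on the surface: 1 2 5.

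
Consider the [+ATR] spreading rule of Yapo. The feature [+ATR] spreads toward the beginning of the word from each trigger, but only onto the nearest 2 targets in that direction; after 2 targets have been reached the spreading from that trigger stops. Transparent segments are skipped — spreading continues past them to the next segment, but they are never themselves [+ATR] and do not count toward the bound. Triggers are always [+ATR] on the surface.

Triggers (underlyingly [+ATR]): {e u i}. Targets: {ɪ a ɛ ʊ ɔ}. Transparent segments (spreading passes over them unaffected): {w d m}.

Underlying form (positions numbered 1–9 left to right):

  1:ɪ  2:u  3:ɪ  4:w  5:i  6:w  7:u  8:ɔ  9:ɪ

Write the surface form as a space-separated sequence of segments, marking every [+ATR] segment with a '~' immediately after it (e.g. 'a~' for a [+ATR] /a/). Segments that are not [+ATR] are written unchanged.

ɪ~ u~ ɪ~ w i~ w u~ ɔ ɪ

From /u/ at 2 leftward: 1 /ɪ/ → [+ATR]; word edge.
From /i/ at 5 leftward: 4 /w/ transparent; 3 /ɪ/ → [+ATR]; 2 /u/ is itself a trigger — this domain ends here.
From /u/ at 7 leftward: 6 /w/ transparent; 5 /i/ is itself a trigger — this domain ends here.
Targets with no active source: positions 8 9 stay [-ATR].
[+ATR] positions on the surface: 1 2 3 5 7.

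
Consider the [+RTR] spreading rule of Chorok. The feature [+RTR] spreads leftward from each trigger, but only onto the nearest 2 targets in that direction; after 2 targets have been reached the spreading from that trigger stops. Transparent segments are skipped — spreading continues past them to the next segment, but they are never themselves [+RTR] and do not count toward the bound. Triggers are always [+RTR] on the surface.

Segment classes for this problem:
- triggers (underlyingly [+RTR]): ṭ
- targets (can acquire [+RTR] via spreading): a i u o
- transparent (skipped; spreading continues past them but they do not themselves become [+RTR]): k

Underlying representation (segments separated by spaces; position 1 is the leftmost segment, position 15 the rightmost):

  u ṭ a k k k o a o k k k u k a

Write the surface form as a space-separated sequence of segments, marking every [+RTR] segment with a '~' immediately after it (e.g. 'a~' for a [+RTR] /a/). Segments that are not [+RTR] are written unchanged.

u~ ṭ~ a k k k o a o k k k u k a

From /ṭ/ at 2 leftward: 1 /u/ → [+RTR]; word edge.
Targets with no active source: positions 3 7 8 9 13 15 stay [-emphatic].
[+RTR] positions on the surface: 1 2.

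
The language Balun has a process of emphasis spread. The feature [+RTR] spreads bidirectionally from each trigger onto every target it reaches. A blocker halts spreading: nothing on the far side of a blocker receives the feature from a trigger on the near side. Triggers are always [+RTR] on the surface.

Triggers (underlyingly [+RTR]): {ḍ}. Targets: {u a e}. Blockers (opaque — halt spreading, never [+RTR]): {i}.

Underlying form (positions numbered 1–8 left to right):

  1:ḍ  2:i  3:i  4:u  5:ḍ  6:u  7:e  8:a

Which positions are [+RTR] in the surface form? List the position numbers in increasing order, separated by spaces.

1 4 5 6 7 8

From /ḍ/ at 1 rightward: 2 /i/ blocks.
From /ḍ/ at 1 leftward: word edge.
From /ḍ/ at 5 rightward: 6 /u/ → [+RTR]; 7 /e/ → [+RTR]; 8 /a/ → [+RTR]; word edge.
From /ḍ/ at 5 leftward: 4 /u/ → [+RTR]; 3 /i/ blocks.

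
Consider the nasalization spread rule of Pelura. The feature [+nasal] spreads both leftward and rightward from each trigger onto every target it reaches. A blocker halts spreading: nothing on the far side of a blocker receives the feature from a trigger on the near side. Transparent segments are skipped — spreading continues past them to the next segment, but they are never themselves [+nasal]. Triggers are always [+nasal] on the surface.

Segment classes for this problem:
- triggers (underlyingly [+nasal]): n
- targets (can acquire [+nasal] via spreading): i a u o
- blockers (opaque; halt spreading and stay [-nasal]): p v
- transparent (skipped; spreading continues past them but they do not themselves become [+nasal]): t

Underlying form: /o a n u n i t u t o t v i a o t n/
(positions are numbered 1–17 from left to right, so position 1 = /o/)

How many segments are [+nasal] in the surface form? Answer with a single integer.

12

From /n/ at 3 rightward: 4 /u/ → [+nasal]; 5 /n/ is itself a trigger — this domain ends here.
From /n/ at 3 leftward: 2 /a/ → [+nasal]; 1 /o/ → [+nasal]; word edge.
From /n/ at 5 rightward: 6 /i/ → [+nasal]; 7 /t/ transparent; 8 /u/ → [+nasal]; 9 /t/ transparent; 10 /o/ → [+nasal]; 11 /t/ transparent; 12 /v/ blocks.
From /n/ at 5 leftward: 4 /u/ → [+nasal]; 3 /n/ is itself a trigger — this domain ends here.
From /n/ at 17 rightward: word edge.
From /n/ at 17 leftward: 16 /t/ transparent; 15 /o/ → [+nasal]; 14 /a/ → [+nasal]; 13 /i/ → [+nasal]; 12 /v/ blocks.
[+nasal] positions on the surface: 1 2 3 4 5 6 8 10 13 14 15 17.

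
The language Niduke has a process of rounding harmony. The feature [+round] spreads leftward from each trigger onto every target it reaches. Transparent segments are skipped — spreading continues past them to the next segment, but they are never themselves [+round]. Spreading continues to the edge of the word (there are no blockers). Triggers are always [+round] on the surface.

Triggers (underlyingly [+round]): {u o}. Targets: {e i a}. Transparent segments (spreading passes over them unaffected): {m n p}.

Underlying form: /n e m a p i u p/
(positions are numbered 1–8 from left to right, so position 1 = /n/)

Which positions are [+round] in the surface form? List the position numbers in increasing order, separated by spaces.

From /u/ at 7 leftward: 6 /i/ → [+round]; 5 /p/ transparent; 4 /a/ → [+round]; 3 /m/ transparent; 2 /e/ → [+round]; 1 /n/ transparent; word edge.

2 4 6 7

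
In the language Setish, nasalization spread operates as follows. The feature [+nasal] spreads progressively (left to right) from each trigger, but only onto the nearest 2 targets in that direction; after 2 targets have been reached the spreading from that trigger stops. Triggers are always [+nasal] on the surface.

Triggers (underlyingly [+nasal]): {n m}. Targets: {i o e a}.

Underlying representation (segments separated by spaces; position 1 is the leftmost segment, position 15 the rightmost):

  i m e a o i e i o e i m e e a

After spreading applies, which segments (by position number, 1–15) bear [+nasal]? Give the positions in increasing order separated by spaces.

2 3 4 12 13 14

From /m/ at 2 rightward: 3 /e/ → [+nasal]; 4 /a/ → [+nasal]; bound reached.
From /m/ at 12 rightward: 13 /e/ → [+nasal]; 14 /e/ → [+nasal]; bound reached.
Targets with no active source: positions 1 5 6 7 8 9 10 11 15 stay [-nasal].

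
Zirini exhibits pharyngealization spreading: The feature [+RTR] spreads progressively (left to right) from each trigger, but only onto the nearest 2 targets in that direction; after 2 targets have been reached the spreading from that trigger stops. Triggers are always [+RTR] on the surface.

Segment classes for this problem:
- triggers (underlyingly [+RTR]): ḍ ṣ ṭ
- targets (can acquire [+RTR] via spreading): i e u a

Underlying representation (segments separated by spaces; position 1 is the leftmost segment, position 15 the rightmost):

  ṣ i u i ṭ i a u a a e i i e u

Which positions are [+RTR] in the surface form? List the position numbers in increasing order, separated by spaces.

1 2 3 5 6 7

From /ṣ/ at 1 rightward: 2 /i/ → [+RTR]; 3 /u/ → [+RTR]; bound reached.
From /ṭ/ at 5 rightward: 6 /i/ → [+RTR]; 7 /a/ → [+RTR]; bound reached.
Targets with no active source: positions 4 8 9 10 11 12 13 14 15 stay [-emphatic].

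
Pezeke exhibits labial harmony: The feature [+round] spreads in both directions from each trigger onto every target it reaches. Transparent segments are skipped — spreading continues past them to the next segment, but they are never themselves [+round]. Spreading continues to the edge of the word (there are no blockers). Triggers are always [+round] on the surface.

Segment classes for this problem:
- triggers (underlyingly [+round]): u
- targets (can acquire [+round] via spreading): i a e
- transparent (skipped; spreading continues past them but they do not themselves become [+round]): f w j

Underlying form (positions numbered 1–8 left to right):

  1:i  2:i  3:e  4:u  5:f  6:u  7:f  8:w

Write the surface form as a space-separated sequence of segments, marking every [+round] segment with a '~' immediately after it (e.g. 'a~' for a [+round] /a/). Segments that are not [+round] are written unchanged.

i~ i~ e~ u~ f u~ f w

From /u/ at 4 rightward: 5 /f/ transparent; 6 /u/ is itself a trigger — this domain ends here.
From /u/ at 4 leftward: 3 /e/ → [+round]; 2 /i/ → [+round]; 1 /i/ → [+round]; word edge.
From /u/ at 6 rightward: 7 /f/ transparent; 8 /w/ transparent; word edge.
From /u/ at 6 leftward: 5 /f/ transparent; 4 /u/ is itself a trigger — this domain ends here.
[+round] positions on the surface: 1 2 3 4 6.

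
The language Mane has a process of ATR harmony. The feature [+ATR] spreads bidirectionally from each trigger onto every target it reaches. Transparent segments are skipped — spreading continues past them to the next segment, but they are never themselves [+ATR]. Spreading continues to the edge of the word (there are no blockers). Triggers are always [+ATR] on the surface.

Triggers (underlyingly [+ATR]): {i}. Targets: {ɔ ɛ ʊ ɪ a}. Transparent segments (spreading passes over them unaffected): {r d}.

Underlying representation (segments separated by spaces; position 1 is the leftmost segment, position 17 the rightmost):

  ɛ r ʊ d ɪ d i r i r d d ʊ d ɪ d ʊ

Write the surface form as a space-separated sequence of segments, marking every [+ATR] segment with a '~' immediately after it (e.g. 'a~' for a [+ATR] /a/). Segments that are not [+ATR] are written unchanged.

ɛ~ r ʊ~ d ɪ~ d i~ r i~ r d d ʊ~ d ɪ~ d ʊ~

From /i/ at 7 rightward: 8 /r/ transparent; 9 /i/ is itself a trigger — this domain ends here.
From /i/ at 7 leftward: 6 /d/ transparent; 5 /ɪ/ → [+ATR]; 4 /d/ transparent; 3 /ʊ/ → [+ATR]; 2 /r/ transparent; 1 /ɛ/ → [+ATR]; word edge.
From /i/ at 9 rightward: 10 /r/ transparent; 11 /d/ transparent; 12 /d/ transparent; 13 /ʊ/ → [+ATR]; 14 /d/ transparent; 15 /ɪ/ → [+ATR]; 16 /d/ transparent; 17 /ʊ/ → [+ATR]; word edge.
From /i/ at 9 leftward: 8 /r/ transparent; 7 /i/ is itself a trigger — this domain ends here.
[+ATR] positions on the surface: 1 3 5 7 9 13 15 17.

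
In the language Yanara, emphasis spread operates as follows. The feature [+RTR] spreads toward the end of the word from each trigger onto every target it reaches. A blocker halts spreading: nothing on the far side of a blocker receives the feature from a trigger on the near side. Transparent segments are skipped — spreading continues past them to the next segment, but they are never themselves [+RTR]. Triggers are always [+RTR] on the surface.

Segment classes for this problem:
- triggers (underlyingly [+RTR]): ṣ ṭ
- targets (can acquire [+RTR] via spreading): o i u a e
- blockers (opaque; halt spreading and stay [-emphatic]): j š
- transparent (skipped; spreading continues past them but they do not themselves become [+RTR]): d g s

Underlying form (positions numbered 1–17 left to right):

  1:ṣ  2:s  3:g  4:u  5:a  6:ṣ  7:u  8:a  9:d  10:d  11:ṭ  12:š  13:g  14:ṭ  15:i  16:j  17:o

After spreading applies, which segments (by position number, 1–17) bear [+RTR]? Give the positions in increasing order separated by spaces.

1 4 5 6 7 8 11 14 15

From /ṣ/ at 1 rightward: 2 /s/ transparent; 3 /g/ transparent; 4 /u/ → [+RTR]; 5 /a/ → [+RTR]; 6 /ṣ/ is itself a trigger — this domain ends here.
From /ṣ/ at 6 rightward: 7 /u/ → [+RTR]; 8 /a/ → [+RTR]; 9 /d/ transparent; 10 /d/ transparent; 11 /ṭ/ is itself a trigger — this domain ends here.
From /ṭ/ at 11 rightward: 12 /š/ blocks.
From /ṭ/ at 14 rightward: 15 /i/ → [+RTR]; 16 /j/ blocks.
Target with no active source: position 17 stays [-emphatic].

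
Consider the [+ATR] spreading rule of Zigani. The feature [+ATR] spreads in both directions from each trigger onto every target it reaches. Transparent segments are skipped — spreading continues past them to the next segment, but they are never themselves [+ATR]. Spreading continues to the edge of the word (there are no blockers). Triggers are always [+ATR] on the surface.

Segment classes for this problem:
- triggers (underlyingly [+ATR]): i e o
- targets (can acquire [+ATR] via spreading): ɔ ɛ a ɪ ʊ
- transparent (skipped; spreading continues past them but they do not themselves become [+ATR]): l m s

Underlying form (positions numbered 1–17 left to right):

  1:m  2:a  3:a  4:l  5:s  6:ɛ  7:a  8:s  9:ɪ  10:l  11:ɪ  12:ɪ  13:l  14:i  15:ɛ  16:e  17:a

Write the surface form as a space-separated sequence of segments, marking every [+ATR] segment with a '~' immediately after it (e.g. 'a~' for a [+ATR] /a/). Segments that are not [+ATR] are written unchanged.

m a~ a~ l s ɛ~ a~ s ɪ~ l ɪ~ ɪ~ l i~ ɛ~ e~ a~

From /i/ at 14 rightward: 15 /ɛ/ → [+ATR]; 16 /e/ is itself a trigger — this domain ends here.
From /i/ at 14 leftward: 13 /l/ transparent; 12 /ɪ/ → [+ATR]; 11 /ɪ/ → [+ATR]; 10 /l/ transparent; 9 /ɪ/ → [+ATR]; 8 /s/ transparent; 7 /a/ → [+ATR]; 6 /ɛ/ → [+ATR]; 5 /s/ transparent; 4 /l/ transparent; 3 /a/ → [+ATR]; 2 /a/ → [+ATR]; 1 /m/ transparent; word edge.
From /e/ at 16 rightward: 17 /a/ → [+ATR]; word edge.
From /e/ at 16 leftward: 15 /ɛ/ → [+ATR]; 14 /i/ is itself a trigger — this domain ends here.
[+ATR] positions on the surface: 2 3 6 7 9 11 12 14 15 16 17.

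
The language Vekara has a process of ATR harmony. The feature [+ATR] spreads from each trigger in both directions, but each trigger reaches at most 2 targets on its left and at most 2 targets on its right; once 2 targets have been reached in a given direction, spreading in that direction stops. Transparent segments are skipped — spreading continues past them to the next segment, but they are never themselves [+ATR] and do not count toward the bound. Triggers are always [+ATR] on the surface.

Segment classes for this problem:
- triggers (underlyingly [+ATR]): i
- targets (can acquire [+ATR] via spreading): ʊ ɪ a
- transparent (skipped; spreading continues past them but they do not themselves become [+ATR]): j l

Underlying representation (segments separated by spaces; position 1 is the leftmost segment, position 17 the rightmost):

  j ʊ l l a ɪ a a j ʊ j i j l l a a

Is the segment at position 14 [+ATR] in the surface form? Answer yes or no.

no

From /i/ at 12 rightward: 13 /j/ transparent; 14 /l/ transparent; 15 /l/ transparent; 16 /a/ → [+ATR]; 17 /a/ → [+ATR]; bound reached.
From /i/ at 12 leftward: 11 /j/ transparent; 10 /ʊ/ → [+ATR]; 9 /j/ transparent; 8 /a/ → [+ATR]; bound reached.
Targets with no active source: positions 2 5 6 7 stay [-ATR].
[+ATR] positions on the surface: 8 10 12 16 17.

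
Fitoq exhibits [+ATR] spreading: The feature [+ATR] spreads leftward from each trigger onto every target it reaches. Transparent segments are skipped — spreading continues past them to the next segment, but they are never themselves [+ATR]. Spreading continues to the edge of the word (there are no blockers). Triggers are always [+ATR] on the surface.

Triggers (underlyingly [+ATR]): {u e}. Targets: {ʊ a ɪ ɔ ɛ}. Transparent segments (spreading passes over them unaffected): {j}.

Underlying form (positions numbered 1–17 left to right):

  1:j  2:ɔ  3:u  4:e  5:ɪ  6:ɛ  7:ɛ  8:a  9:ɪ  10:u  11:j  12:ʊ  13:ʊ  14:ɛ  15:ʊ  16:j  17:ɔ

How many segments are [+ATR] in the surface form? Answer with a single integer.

From /u/ at 3 leftward: 2 /ɔ/ → [+ATR]; 1 /j/ transparent; word edge.
From /e/ at 4 leftward: 3 /u/ is itself a trigger — this domain ends here.
From /u/ at 10 leftward: 9 /ɪ/ → [+ATR]; 8 /a/ → [+ATR]; 7 /ɛ/ → [+ATR]; 6 /ɛ/ → [+ATR]; 5 /ɪ/ → [+ATR]; 4 /e/ is itself a trigger — this domain ends here.
Targets with no active source: positions 12 13 14 15 17 stay [-ATR].
[+ATR] positions on the surface: 2 3 4 5 6 7 8 9 10.

9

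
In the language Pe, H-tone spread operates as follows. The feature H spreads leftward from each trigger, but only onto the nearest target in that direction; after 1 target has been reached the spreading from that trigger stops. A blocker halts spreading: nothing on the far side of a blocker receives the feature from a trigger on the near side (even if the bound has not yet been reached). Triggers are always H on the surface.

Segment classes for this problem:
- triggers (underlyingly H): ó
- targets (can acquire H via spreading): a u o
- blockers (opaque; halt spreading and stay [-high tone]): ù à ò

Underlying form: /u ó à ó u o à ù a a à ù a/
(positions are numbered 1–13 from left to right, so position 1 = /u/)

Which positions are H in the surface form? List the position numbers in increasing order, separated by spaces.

From /ó/ at 2 leftward: 1 /u/ → H; bound reached.
From /ó/ at 4 leftward: 3 /à/ blocks.
Targets with no active source: positions 5 6 9 10 13 stay [-high tone].

1 2 4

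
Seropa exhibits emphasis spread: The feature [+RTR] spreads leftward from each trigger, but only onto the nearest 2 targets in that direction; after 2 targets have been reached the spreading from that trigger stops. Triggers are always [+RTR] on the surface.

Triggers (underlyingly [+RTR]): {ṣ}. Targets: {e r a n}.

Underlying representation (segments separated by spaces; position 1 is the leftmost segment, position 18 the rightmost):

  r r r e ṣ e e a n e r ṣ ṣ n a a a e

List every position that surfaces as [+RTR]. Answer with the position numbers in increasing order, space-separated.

From /ṣ/ at 5 leftward: 4 /e/ → [+RTR]; 3 /r/ → [+RTR]; bound reached.
From /ṣ/ at 12 leftward: 11 /r/ → [+RTR]; 10 /e/ → [+RTR]; bound reached.
From /ṣ/ at 13 leftward: 12 /ṣ/ is itself a trigger — this domain ends here.
Targets with no active source: positions 1 2 6 7 8 9 14 15 16 17 18 stay [-emphatic].

3 4 5 10 11 12 13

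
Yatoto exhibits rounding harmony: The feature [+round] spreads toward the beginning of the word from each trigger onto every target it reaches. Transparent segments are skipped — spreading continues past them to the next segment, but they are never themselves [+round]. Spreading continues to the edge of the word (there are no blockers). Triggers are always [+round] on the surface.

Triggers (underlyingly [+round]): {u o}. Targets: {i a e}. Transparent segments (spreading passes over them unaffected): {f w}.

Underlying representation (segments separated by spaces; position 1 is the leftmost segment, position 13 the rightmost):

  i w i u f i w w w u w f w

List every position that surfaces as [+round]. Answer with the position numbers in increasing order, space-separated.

From /u/ at 4 leftward: 3 /i/ → [+round]; 2 /w/ transparent; 1 /i/ → [+round]; word edge.
From /u/ at 10 leftward: 9 /w/ transparent; 8 /w/ transparent; 7 /w/ transparent; 6 /i/ → [+round]; 5 /f/ transparent; 4 /u/ is itself a trigger — this domain ends here.

1 3 4 6 10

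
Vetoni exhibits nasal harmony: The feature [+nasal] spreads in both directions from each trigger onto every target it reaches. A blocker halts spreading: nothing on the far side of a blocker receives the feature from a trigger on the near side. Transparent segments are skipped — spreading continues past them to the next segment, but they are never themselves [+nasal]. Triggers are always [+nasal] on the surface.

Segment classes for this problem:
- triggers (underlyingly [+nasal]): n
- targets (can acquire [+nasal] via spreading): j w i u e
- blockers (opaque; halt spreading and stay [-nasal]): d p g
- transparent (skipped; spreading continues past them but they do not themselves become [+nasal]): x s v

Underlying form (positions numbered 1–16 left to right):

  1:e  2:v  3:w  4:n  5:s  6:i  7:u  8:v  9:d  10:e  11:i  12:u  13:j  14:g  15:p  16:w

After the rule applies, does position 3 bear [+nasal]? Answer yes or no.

From /n/ at 4 rightward: 5 /s/ transparent; 6 /i/ → [+nasal]; 7 /u/ → [+nasal]; 8 /v/ transparent; 9 /d/ blocks.
From /n/ at 4 leftward: 3 /w/ → [+nasal]; 2 /v/ transparent; 1 /e/ → [+nasal]; word edge.
Targets with no active source: positions 10 11 12 13 16 stay [-nasal].
[+nasal] positions on the surface: 1 3 4 6 7.

yes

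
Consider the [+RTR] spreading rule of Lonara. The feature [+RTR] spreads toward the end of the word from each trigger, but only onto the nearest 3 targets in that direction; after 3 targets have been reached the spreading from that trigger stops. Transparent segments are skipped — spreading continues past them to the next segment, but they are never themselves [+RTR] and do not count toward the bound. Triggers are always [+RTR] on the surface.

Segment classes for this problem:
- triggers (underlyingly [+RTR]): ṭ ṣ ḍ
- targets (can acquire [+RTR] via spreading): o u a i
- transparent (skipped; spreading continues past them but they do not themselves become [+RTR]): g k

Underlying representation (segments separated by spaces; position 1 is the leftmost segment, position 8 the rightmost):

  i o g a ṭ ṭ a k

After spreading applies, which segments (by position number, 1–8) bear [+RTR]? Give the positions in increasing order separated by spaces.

5 6 7

From /ṭ/ at 5 rightward: 6 /ṭ/ is itself a trigger — this domain ends here.
From /ṭ/ at 6 rightward: 7 /a/ → [+RTR]; 8 /k/ transparent; word edge.
Targets with no active source: positions 1 2 4 stay [-emphatic].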